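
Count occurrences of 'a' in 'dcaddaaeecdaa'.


Scanning 'dcaddaaeecdaa' for 'a':
  Position 2: 'a' -> MATCH (count: 1)
  Position 5: 'a' -> MATCH (count: 2)
  Position 6: 'a' -> MATCH (count: 3)
  Position 11: 'a' -> MATCH (count: 4)
  Position 12: 'a' -> MATCH (count: 5)
Total occurrences of 'a': 5

5


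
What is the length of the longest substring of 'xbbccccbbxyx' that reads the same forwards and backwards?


Scanning 'xbbccccbbxyx' for palindromic substrings.
Substring at positions 0-9: 'xbbccccbbx'.
Check: reverse('xbbccccbbx') = 'xbbccccbbx' -> palindrome confirmed.
Neighbouring characters ('-' / 'y') break symmetry, so it cannot extend further.
No longer palindromic substring exists; longest length = 10

10


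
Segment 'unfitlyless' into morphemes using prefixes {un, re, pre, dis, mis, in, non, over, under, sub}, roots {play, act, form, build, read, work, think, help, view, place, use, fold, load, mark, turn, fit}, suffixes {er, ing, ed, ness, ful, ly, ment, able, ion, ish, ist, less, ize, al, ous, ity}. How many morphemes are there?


Segmenting 'unfitlyless' against the inventory:
  'un' -> prefix (morpheme 1)
  'fit' -> root (morpheme 2)
  'ly' -> suffix (morpheme 3)
  'less' -> suffix (morpheme 4)
Total morphemes: 4

4


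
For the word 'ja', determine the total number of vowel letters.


Scanning each character of 'ja':
  Position 1: 'j' -> consonant (running count: 0)
  Position 2: 'a' -> vowel (running count: 1)
Total vowels: 1

1


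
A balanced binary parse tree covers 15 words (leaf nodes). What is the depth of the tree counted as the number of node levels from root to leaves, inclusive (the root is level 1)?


In a balanced binary tree with n leaves the deepest leaf is ceil(log2(n)) edges below the root,
so counting node levels inclusive of root and leaves gives ceil(log2(n)) + 1 levels.
log2(15) = 3.9069
ceil(3.9069) = 4
levels = 4 + 1 = 5

5


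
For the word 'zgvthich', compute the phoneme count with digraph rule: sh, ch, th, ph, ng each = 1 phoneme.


Parsing 'zgvthich' greedily, digraphs first:
  'z' -> consonant phoneme (phonemes so far: 1)
  'g' -> consonant phoneme (phonemes so far: 2)
  'v' -> consonant phoneme (phonemes so far: 3)
  'th' -> digraph (1 consonant phoneme) (phonemes so far: 4)
  'i' -> vowel phoneme (phonemes so far: 5)
  'ch' -> digraph (1 consonant phoneme) (phonemes so far: 6)
Total phonemes: 6

6


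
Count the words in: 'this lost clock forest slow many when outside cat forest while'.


Counting words by splitting on spaces:
  Word 1: 'this'
  Word 2: 'lost'
  Word 3: 'clock'
  Word 4: 'forest'
  Word 5: 'slow'
  Word 6: 'many'
  Word 7: 'when'
  Word 8: 'outside'
  Word 9: 'cat'
  Word 10: 'forest'
  Word 11: 'while'
Total words: 11

11


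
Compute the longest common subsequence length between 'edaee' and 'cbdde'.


DP table for LCS of 'edaee' and 'cbdde':
       c  b  d  d  e
    0  0  0  0  0  0
  e 0  0  0  0  0  1
  d 0  0  0  1  1  1
  a 0  0  0  1  1  1
  e 0  0  0  1  1  2
  e 0  0  0  1  1  2
LCS: 'de'
LCS length = 2

2


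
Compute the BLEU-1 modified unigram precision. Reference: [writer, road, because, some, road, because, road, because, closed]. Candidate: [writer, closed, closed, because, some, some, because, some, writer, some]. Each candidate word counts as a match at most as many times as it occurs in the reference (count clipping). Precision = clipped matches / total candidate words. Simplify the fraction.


Reference word counts: {'because': 3, 'closed': 1, 'road': 3, 'some': 1, 'writer': 1}
Checking each candidate word (with clipping):
  'writer' -> in reference (ref count 1, used 1/1) -> match (matches: 1)
  'closed' -> in reference (ref count 1, used 1/1) -> match (matches: 2)
  'closed' -> ref count 1 already used up (1/1) -> clipped, no match (matches: 2)
  'because' -> in reference (ref count 3, used 1/3) -> match (matches: 3)
  'some' -> in reference (ref count 1, used 1/1) -> match (matches: 4)
  'some' -> ref count 1 already used up (1/1) -> clipped, no match (matches: 4)
  'because' -> in reference (ref count 3, used 2/3) -> match (matches: 5)
  'some' -> ref count 1 already used up (1/1) -> clipped, no match (matches: 5)
  'writer' -> ref count 1 already used up (1/1) -> clipped, no match (matches: 5)
  'some' -> ref count 1 already used up (1/1) -> clipped, no match (matches: 5)
Clipped matches: 5, Candidate length: 10
Precision = 5/10 = 1/2

1/2


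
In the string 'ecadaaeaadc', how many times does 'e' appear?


Scanning 'ecadaaeaadc' for 'e':
  Position 0: 'e' -> MATCH (count: 1)
  Position 6: 'e' -> MATCH (count: 2)
Total occurrences of 'e': 2

2


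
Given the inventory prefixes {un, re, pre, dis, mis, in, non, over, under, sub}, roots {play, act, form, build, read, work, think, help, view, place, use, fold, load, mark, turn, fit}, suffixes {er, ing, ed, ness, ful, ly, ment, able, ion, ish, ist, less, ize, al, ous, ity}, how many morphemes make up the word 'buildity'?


Segmenting 'buildity' against the inventory:
  'build' -> root (morpheme 1)
  'ity' -> suffix (morpheme 2)
Total morphemes: 2

2


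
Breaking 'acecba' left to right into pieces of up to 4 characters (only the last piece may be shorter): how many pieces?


'acecba' has 6 characters.
Chunking with max size 4:
  Chunk 1: 'acec' (positions 0-3)
  Chunk 2: 'ba' (positions 4-5)
Total chunks: ceil(6 / 4) = 2

2


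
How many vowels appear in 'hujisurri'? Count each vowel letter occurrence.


Scanning each character of 'hujisurri':
  Position 1: 'h' -> consonant (running count: 0)
  Position 2: 'u' -> vowel (running count: 1)
  Position 3: 'j' -> consonant (running count: 1)
  Position 4: 'i' -> vowel (running count: 2)
  Position 5: 's' -> consonant (running count: 2)
  Position 6: 'u' -> vowel (running count: 3)
  Position 7: 'r' -> consonant (running count: 3)
  Position 8: 'r' -> consonant (running count: 3)
  Position 9: 'i' -> vowel (running count: 4)
Total vowels: 4

4


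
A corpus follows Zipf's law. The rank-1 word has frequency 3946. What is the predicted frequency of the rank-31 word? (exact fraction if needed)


Zipf's law: freq(rank) = f1 / rank
f1 = 3946, rank = 31
freq = 3946 / 31
GCD(3946, 31) = 1
Simplified: 3946/31

3946/31


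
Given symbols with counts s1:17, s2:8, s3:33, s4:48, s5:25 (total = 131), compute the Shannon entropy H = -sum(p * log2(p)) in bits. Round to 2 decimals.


Computing entropy H = -sum(p_i * log2(p_i)):
  s1: p = 17/131 = 0.1298, -p*log2(p) = 0.3823
  s2: p = 8/131 = 0.0611, -p*log2(p) = 0.2463
  s3: p = 33/131 = 0.2519, -p*log2(p) = 0.5011
  s4: p = 48/131 = 0.3664, -p*log2(p) = 0.5307
  s5: p = 25/131 = 0.1908, -p*log2(p) = 0.4560
H = sum of terms = 2.1164
Rounded to 2 decimals: 2.12

2.12


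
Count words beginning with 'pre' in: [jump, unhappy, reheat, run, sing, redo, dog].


Checking each word for prefix 'pre':
  'jump' -> no (count: 0)
  'unhappy' -> no (count: 0)
  'reheat' -> no (count: 0)
  'run' -> no (count: 0)
  'sing' -> no (count: 0)
  'redo' -> no (count: 0)
  'dog' -> no (count: 0)
Total with prefix 'pre': 0

0


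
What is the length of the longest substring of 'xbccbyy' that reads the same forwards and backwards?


Scanning 'xbccbyy' for palindromic substrings.
Substring at positions 1-4: 'bccb'.
Check: reverse('bccb') = 'bccb' -> palindrome confirmed.
Neighbouring characters ('x' / 'y') break symmetry, so it cannot extend further.
No longer palindromic substring exists; longest length = 4

4


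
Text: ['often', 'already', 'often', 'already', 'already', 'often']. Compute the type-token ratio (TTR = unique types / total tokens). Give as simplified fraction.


Tokens: 6
Unique types: ('already', 'often') = 2
TTR = 2/6
Simplify: divide both by 2 -> 1/3
TTR = 1/3

1/3


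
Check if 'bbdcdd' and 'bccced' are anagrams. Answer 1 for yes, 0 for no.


Sort characters of 'bbdcdd': 'bbcddd'
Sort characters of 'bccced': 'bcccde'
Sorted forms differ -> they are NOT anagrams
Result: 0

0


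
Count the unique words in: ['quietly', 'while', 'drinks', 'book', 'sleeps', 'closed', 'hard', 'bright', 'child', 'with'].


Listing all tokens and tracking unique types:
  Token 1: 'quietly' -> NEW (unique so far: 1)
  Token 2: 'while' -> NEW (unique so far: 2)
  Token 3: 'drinks' -> NEW (unique so far: 3)
  Token 4: 'book' -> NEW (unique so far: 4)
  Token 5: 'sleeps' -> NEW (unique so far: 5)
  Token 6: 'closed' -> NEW (unique so far: 6)
  Token 7: 'hard' -> NEW (unique so far: 7)
  Token 8: 'bright' -> NEW (unique so far: 8)
  Token 9: 'child' -> NEW (unique so far: 9)
  Token 10: 'with' -> NEW (unique so far: 10)
Unique types: ('book', 'bright', 'child', 'closed', 'drinks', 'hard', 'quietly', 'sleeps', 'while', 'with')
Vocabulary size: 10

10


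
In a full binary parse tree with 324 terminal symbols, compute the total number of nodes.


Leaf nodes (terminals): 324
Internal nodes = n - 1 = 324 - 1 = 323
Total = leaves + internal = 324 + 323 = 647

647


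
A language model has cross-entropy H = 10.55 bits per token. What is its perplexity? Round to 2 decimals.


Perplexity formula: PP = 2^H
H = 10.55
PP = 2^10.55
Decompose: 2^10.55 = 2^10 * 2^0.55
2^10 = 1024, 2^0.55 ~ 1.4640857
PP ~ 1024 * 1.4640857 = 1499.2237568
Rounded to 2 decimals: 1499.22

1499.22


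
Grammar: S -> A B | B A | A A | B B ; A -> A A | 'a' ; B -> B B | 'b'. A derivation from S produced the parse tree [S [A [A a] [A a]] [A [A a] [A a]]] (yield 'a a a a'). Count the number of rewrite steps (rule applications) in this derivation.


Every bracketed nonterminal node [X ...] in the tree is produced by exactly one rule application.
Reading the tree off as a leftmost derivation:
  Step 1: S  =>  A A   (applied S -> A A)
  Step 2: A A  =>  A A A   (applied A -> A A)
  Step 3: A A A  =>  a A A   (applied A -> a)
  Step 4: a A A  =>  a a A   (applied A -> a)
  Step 5: a a A  =>  a a A A   (applied A -> A A)
  Step 6: a a A A  =>  a a a A   (applied A -> a)
  Step 7: a a a A  =>  a a a a   (applied A -> a)
Final yield: a a a a
Total rewrite steps: 7

7


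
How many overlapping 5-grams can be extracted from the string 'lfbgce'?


String 'lfbgce' has length L = 6.
Number of overlapping n-grams = L - n + 1
Substituting: 6 - 5 + 1 = 2

2


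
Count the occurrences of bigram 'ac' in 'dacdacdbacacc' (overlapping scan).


Scanning 'dacdacdbacacc' for bigram 'ac':
  Position 0: 'da' -> no
  Position 1: 'ac' -> MATCH
  Position 2: 'cd' -> no
  Position 3: 'da' -> no
  Position 4: 'ac' -> MATCH
  Position 5: 'cd' -> no
  Position 6: 'db' -> no
  Position 7: 'ba' -> no
  Position 8: 'ac' -> MATCH
  Position 9: 'ca' -> no
  Position 10: 'ac' -> MATCH
  Position 11: 'cc' -> no
Total matches: 4

4


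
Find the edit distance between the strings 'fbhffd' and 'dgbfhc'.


Building DP table for s1='fbhffd' (len 6) and s2='dgbfhc' (len 6):
       d  g  b  f  h  c
    0  1  2  3  4  5  6
  f 1  1  2  3  3  4  5
  b 2  2  2  2  3  4  5
  h 3  3  3  3  3  3  4
  f 4  4  4  4  3  4  4
  f 5  5  5  5  4  4  5
  d 6  5  6  6  5  5  5
Edit distance = dp[6][6] = 5

5


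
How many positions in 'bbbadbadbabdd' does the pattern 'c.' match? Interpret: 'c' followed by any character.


Pattern: c. means 'c' followed by any character.
Scanning 'bbbadbadbabdd' position-by-position:
  Pos 0: window 'bb' -> no
  Pos 1: window 'bb' -> no
  Pos 2: window 'ba' -> no
  Pos 3: window 'ad' -> no
  Pos 4: window 'db' -> no
  Pos 5: window 'ba' -> no
  Pos 6: window 'ad' -> no
  Pos 7: window 'db' -> no
  Pos 8: window 'ba' -> no
  Pos 9: window 'ab' -> no
  Pos 10: window 'bd' -> no
  Pos 11: window 'dd' -> no
  Pos 12: window 'd' -> no
Total matches: 0

0


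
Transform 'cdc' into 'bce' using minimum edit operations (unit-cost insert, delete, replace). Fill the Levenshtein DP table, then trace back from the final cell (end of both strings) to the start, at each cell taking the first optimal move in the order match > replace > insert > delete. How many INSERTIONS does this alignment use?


Edit distance = 3. Backtracking from cell (3, 3) with preference match > replace > insert > delete,
then listing the resulting alignment 'cdc' -> 'bce' left to right:
  Step 1: replace c->b
  Step 2: replace d->c
  Step 3: replace c->e
Total insertions: 0

0


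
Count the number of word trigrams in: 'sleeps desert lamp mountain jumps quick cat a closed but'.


Word trigrams from [10] words:
  Trigram 1: (sleeps desert lamp)
  Trigram 2: (desert lamp mountain)
  Trigram 3: (lamp mountain jumps)
  Trigram 4: (mountain jumps quick)
  Trigram 5: (jumps quick cat)
  Trigram 6: (quick cat a)
  Trigram 7: (cat a closed)
  Trigram 8: (a closed but)
Total word trigrams: 10 - 2 = 8

8


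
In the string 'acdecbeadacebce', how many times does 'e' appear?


Scanning 'acdecbeadacebce' for 'e':
  Position 3: 'e' -> MATCH (count: 1)
  Position 6: 'e' -> MATCH (count: 2)
  Position 11: 'e' -> MATCH (count: 3)
  Position 14: 'e' -> MATCH (count: 4)
Total occurrences of 'e': 4

4


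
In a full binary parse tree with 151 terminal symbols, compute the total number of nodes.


Leaf nodes (terminals): 151
Internal nodes = n - 1 = 151 - 1 = 150
Total = leaves + internal = 151 + 150 = 301

301


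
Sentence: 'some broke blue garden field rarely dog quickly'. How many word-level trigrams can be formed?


Word trigrams from [8] words:
  Trigram 1: (some broke blue)
  Trigram 2: (broke blue garden)
  Trigram 3: (blue garden field)
  Trigram 4: (garden field rarely)
  Trigram 5: (field rarely dog)
  Trigram 6: (rarely dog quickly)
Total word trigrams: 8 - 2 = 6

6


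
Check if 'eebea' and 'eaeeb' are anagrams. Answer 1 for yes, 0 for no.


Sort characters of 'eebea': 'abeee'
Sort characters of 'eaeeb': 'abeee'
Sorted forms match -> they ARE anagrams
Result: 1

1


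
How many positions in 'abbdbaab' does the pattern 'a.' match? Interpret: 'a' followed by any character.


Pattern: a. means 'a' followed by any character.
Scanning 'abbdbaab' position-by-position:
  Pos 0: window 'ab' -> MATCH
  Pos 1: window 'bb' -> no
  Pos 2: window 'bd' -> no
  Pos 3: window 'db' -> no
  Pos 4: window 'ba' -> no
  Pos 5: window 'aa' -> MATCH
  Pos 6: window 'ab' -> MATCH
  Pos 7: window 'b' -> no
Total matches: 3

3


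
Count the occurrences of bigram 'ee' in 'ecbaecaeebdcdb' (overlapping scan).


Scanning 'ecbaecaeebdcdb' for bigram 'ee':
  Position 0: 'ec' -> no
  Position 1: 'cb' -> no
  Position 2: 'ba' -> no
  Position 3: 'ae' -> no
  Position 4: 'ec' -> no
  Position 5: 'ca' -> no
  Position 6: 'ae' -> no
  Position 7: 'ee' -> MATCH
  Position 8: 'eb' -> no
  Position 9: 'bd' -> no
  Position 10: 'dc' -> no
  Position 11: 'cd' -> no
  Position 12: 'db' -> no
Total matches: 1

1


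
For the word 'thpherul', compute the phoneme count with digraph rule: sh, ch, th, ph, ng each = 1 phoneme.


Parsing 'thpherul' greedily, digraphs first:
  'th' -> digraph (1 consonant phoneme) (phonemes so far: 1)
  'ph' -> digraph (1 consonant phoneme) (phonemes so far: 2)
  'e' -> vowel phoneme (phonemes so far: 3)
  'r' -> consonant phoneme (phonemes so far: 4)
  'u' -> vowel phoneme (phonemes so far: 5)
  'l' -> consonant phoneme (phonemes so far: 6)
Total phonemes: 6

6


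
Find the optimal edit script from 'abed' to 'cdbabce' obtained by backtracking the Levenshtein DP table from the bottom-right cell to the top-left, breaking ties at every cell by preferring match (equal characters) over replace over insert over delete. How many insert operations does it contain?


Edit distance = 5. Backtracking from cell (4, 7) with preference match > replace > insert > delete,
then listing the resulting alignment 'abed' -> 'cdbabce' left to right:
  Step 1: insert 'c' [insertion #1]
  Step 2: insert 'd' [insertion #2]
  Step 3: insert 'b' [insertion #3]
  Step 4: keep 'a'
  Step 5: keep 'b'
  Step 6: replace e->c
  Step 7: replace d->e
Total insertions: 3

3


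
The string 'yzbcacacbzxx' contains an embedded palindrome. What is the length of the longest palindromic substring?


Scanning 'yzbcacacbzxx' for palindromic substrings.
Substring at positions 1-9: 'zbcacacbz'.
Check: reverse('zbcacacbz') = 'zbcacacbz' -> palindrome confirmed.
Neighbouring characters ('y' / 'x') break symmetry, so it cannot extend further.
No longer palindromic substring exists; longest length = 9

9


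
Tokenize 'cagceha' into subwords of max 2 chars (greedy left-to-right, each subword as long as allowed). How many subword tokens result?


'cagceha' has 7 characters.
Chunking with max size 2:
  Chunk 1: 'ca' (positions 0-1)
  Chunk 2: 'gc' (positions 2-3)
  Chunk 3: 'eh' (positions 4-5)
  Chunk 4: 'a' (positions 6-6)
Total chunks: ceil(7 / 2) = 4

4


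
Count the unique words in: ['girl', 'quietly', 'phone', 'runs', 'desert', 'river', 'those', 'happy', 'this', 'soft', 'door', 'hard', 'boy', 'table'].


Listing all tokens and tracking unique types:
  Token 1: 'girl' -> NEW (unique so far: 1)
  Token 2: 'quietly' -> NEW (unique so far: 2)
  Token 3: 'phone' -> NEW (unique so far: 3)
  Token 4: 'runs' -> NEW (unique so far: 4)
  Token 5: 'desert' -> NEW (unique so far: 5)
  Token 6: 'river' -> NEW (unique so far: 6)
  Token 7: 'those' -> NEW (unique so far: 7)
  Token 8: 'happy' -> NEW (unique so far: 8)
  Token 9: 'this' -> NEW (unique so far: 9)
  Token 10: 'soft' -> NEW (unique so far: 10)
  Token 11: 'door' -> NEW (unique so far: 11)
  Token 12: 'hard' -> NEW (unique so far: 12)
  Token 13: 'boy' -> NEW (unique so far: 13)
  Token 14: 'table' -> NEW (unique so far: 14)
Unique types: ('boy', 'desert', 'door', 'girl', 'happy', 'hard', 'phone', 'quietly', 'river', 'runs', 'soft', 'table', 'this', 'those')
Vocabulary size: 14

14


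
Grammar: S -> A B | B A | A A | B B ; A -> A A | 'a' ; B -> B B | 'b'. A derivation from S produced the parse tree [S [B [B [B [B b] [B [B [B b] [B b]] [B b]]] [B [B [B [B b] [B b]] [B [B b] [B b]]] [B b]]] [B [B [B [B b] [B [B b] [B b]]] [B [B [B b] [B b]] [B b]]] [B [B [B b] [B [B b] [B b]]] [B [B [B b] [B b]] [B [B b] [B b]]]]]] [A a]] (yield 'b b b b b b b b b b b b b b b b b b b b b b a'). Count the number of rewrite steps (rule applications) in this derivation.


Every bracketed nonterminal node [X ...] in the tree is produced by exactly one rule application.
Reading the tree off as a leftmost derivation:
  Step 1: S  =>  B A   (applied S -> B A)
  Step 2: B A  =>  B B A   (applied B -> B B)
  Step 3: B B A  =>  B B B A   (applied B -> B B)
  Step 4: B B B A  =>  B B B B A   (applied B -> B B)
  Step 5: B B B B A  =>  b B B B A   (applied B -> b)
  Step 6: b B B B A  =>  b B B B B A   (applied B -> B B)
  Step 7: b B B B B A  =>  b B B B B B A   (applied B -> B B)
  Step 8: b B B B B B A  =>  b b B B B B A   (applied B -> b)
  Step 9: b b B B B B A  =>  b b b B B B A   (applied B -> b)
  Step 10: b b b B B B A  =>  b b b b B B A   (applied B -> b)
  Step 11: b b b b B B A  =>  b b b b B B B A   (applied B -> B B)
  Step 12: b b b b B B B A  =>  b b b b B B B B A   (applied B -> B B)
  Step 13: b b b b B B B B A  =>  b b b b B B B B B A   (applied B -> B B)
  Step 14: b b b b B B B B B A  =>  b b b b b B B B B A   (applied B -> b)
  Step 15: b b b b b B B B B A  =>  b b b b b b B B B A   (applied B -> b)
  Step 16: b b b b b b B B B A  =>  b b b b b b B B B B A   (applied B -> B B)
  Step 17: b b b b b b B B B B A  =>  b b b b b b b B B B A   (applied B -> b)
  Step 18: b b b b b b b B B B A  =>  b b b b b b b b B B A   (applied B -> b)
  Step 19: b b b b b b b b B B A  =>  b b b b b b b b b B A   (applied B -> b)
  Step 20: b b b b b b b b b B A  =>  b b b b b b b b b B B A   (applied B -> B B)
  Step 21: b b b b b b b b b B B A  =>  b b b b b b b b b B B B A   (applied B -> B B)
  Step 22: b b b b b b b b b B B B A  =>  b b b b b b b b b B B B B A   (applied B -> B B)
  Step 23: b b b b b b b b b B B B B A  =>  b b b b b b b b b b B B B A   (applied B -> b)
  Step 24: b b b b b b b b b b B B B A  =>  b b b b b b b b b b B B B B A   (applied B -> B B)
  Step 25: b b b b b b b b b b B B B B A  =>  b b b b b b b b b b b B B B A   (applied B -> b)
  Step 26: b b b b b b b b b b b B B B A  =>  b b b b b b b b b b b b B B A   (applied B -> b)
  Step 27: b b b b b b b b b b b b B B A  =>  b b b b b b b b b b b b B B B A   (applied B -> B B)
  Step 28: b b b b b b b b b b b b B B B A  =>  b b b b b b b b b b b b B B B B A   (applied B -> B B)
  Step 29: b b b b b b b b b b b b B B B B A  =>  b b b b b b b b b b b b b B B B A   (applied B -> b)
  Step 30: b b b b b b b b b b b b b B B B A  =>  b b b b b b b b b b b b b b B B A   (applied B -> b)
  Step 31: b b b b b b b b b b b b b b B B A  =>  b b b b b b b b b b b b b b b B A   (applied B -> b)
  Step 32: b b b b b b b b b b b b b b b B A  =>  b b b b b b b b b b b b b b b B B A   (applied B -> B B)
  Step 33: b b b b b b b b b b b b b b b B B A  =>  b b b b b b b b b b b b b b b B B B A   (applied B -> B B)
  Step 34: b b b b b b b b b b b b b b b B B B A  =>  b b b b b b b b b b b b b b b b B B A   (applied B -> b)
  Step 35: b b b b b b b b b b b b b b b b B B A  =>  b b b b b b b b b b b b b b b b B B B A   (applied B -> B B)
  Step 36: b b b b b b b b b b b b b b b b B B B A  =>  b b b b b b b b b b b b b b b b b B B A   (applied B -> b)
  Step 37: b b b b b b b b b b b b b b b b b B B A  =>  b b b b b b b b b b b b b b b b b b B A   (applied B -> b)
  Step 38: b b b b b b b b b b b b b b b b b b B A  =>  b b b b b b b b b b b b b b b b b b B B A   (applied B -> B B)
  Step 39: b b b b b b b b b b b b b b b b b b B B A  =>  b b b b b b b b b b b b b b b b b b B B B A   (applied B -> B B)
  Step 40: b b b b b b b b b b b b b b b b b b B B B A  =>  b b b b b b b b b b b b b b b b b b b B B A   (applied B -> b)
  Step 41: b b b b b b b b b b b b b b b b b b b B B A  =>  b b b b b b b b b b b b b b b b b b b b B A   (applied B -> b)
  Step 42: b b b b b b b b b b b b b b b b b b b b B A  =>  b b b b b b b b b b b b b b b b b b b b B B A   (applied B -> B B)
  Step 43: b b b b b b b b b b b b b b b b b b b b B B A  =>  b b b b b b b b b b b b b b b b b b b b b B A   (applied B -> b)
  Step 44: b b b b b b b b b b b b b b b b b b b b b B A  =>  b b b b b b b b b b b b b b b b b b b b b b A   (applied B -> b)
  Step 45: b b b b b b b b b b b b b b b b b b b b b b A  =>  b b b b b b b b b b b b b b b b b b b b b b a   (applied A -> a)
Final yield: b b b b b b b b b b b b b b b b b b b b b b a
Total rewrite steps: 45

45


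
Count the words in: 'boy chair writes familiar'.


Counting words by splitting on spaces:
  Word 1: 'boy'
  Word 2: 'chair'
  Word 3: 'writes'
  Word 4: 'familiar'
Total words: 4

4


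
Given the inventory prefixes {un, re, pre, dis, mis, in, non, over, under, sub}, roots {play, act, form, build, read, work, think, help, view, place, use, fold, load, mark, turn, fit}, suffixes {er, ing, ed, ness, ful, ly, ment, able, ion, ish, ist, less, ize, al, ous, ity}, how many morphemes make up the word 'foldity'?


Segmenting 'foldity' against the inventory:
  'fold' -> root (morpheme 1)
  'ity' -> suffix (morpheme 2)
Total morphemes: 2

2


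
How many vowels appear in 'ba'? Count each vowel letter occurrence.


Scanning each character of 'ba':
  Position 1: 'b' -> consonant (running count: 0)
  Position 2: 'a' -> vowel (running count: 1)
Total vowels: 1

1


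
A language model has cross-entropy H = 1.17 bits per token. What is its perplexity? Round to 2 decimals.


Perplexity formula: PP = 2^H
H = 1.17
PP = 2^1.17
Decompose: 2^1.17 = 2^1 * 2^0.17
2^1 = 2, 2^0.17 ~ 1.1250585
PP ~ 2 * 1.1250585 = 2.2501170
Rounded to 2 decimals: 2.25

2.25


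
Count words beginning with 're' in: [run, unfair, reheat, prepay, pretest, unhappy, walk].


Checking each word for prefix 're':
  'run' -> no (count: 0)
  'unfair' -> no (count: 0)
  'reheat' -> YES, starts with 're' (count: 1)
  'prepay' -> no (count: 1)
  'pretest' -> no (count: 1)
  'unhappy' -> no (count: 1)
  'walk' -> no (count: 1)
Total with prefix 're': 1

1


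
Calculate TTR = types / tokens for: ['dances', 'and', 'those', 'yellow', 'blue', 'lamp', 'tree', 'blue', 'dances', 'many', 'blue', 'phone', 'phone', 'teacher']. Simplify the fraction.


Tokens: 14
Unique types: ('and', 'blue', 'dances', 'lamp', 'many', 'phone', 'teacher', 'those', 'tree', 'yellow') = 10
TTR = 10/14
Simplify: divide both by 2 -> 5/7
TTR = 5/7

5/7


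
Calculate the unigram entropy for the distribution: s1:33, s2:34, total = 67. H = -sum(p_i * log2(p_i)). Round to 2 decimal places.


Computing entropy H = -sum(p_i * log2(p_i)):
  s1: p = 33/67 = 0.4925, -p*log2(p) = 0.5032
  s2: p = 34/67 = 0.5075, -p*log2(p) = 0.4966
H = sum of terms = 0.9998
Rounded to 2 decimals: 1.00

1.00


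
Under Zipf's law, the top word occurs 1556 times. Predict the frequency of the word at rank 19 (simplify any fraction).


Zipf's law: freq(rank) = f1 / rank
f1 = 1556, rank = 19
freq = 1556 / 19
GCD(1556, 19) = 1
Simplified: 1556/19

1556/19


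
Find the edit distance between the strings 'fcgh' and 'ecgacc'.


Building DP table for s1='fcgh' (len 4) and s2='ecgacc' (len 6):
       e  c  g  a  c  c
    0  1  2  3  4  5  6
  f 1  1  2  3  4  5  6
  c 2  2  1  2  3  4  5
  g 3  3  2  1  2  3  4
  h 4  4  3  2  2  3  4
Edit distance = dp[4][6] = 4

4


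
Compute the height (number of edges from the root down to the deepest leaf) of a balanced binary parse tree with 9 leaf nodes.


In a balanced binary tree with n leaves the deepest leaf is ceil(log2(n)) edges below the root.
log2(9) = 3.1699
ceil(3.1699) = 4
height (edges) = 4

4


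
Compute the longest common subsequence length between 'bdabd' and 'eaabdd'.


DP table for LCS of 'bdabd' and 'eaabdd':
       e  a  a  b  d  d
    0  0  0  0  0  0  0
  b 0  0  0  0  1  1  1
  d 0  0  0  0  1  2  2
  a 0  0  1  1  1  2  2
  b 0  0  1  1  2  2  2
  d 0  0  1  1  2  3  3
LCS: 'bdd'
LCS length = 3

3


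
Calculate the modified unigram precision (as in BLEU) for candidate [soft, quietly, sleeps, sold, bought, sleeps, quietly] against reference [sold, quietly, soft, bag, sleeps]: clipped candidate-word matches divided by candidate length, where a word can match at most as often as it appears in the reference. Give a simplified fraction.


Reference word counts: {'bag': 1, 'quietly': 1, 'sleeps': 1, 'soft': 1, 'sold': 1}
Checking each candidate word (with clipping):
  'soft' -> in reference (ref count 1, used 1/1) -> match (matches: 1)
  'quietly' -> in reference (ref count 1, used 1/1) -> match (matches: 2)
  'sleeps' -> in reference (ref count 1, used 1/1) -> match (matches: 3)
  'sold' -> in reference (ref count 1, used 1/1) -> match (matches: 4)
  'bought' -> not in reference -> no match (matches: 4)
  'sleeps' -> ref count 1 already used up (1/1) -> clipped, no match (matches: 4)
  'quietly' -> ref count 1 already used up (1/1) -> clipped, no match (matches: 4)
Clipped matches: 4, Candidate length: 7
Precision = 4/7

4/7


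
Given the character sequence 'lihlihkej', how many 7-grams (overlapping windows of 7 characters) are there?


String 'lihlihkej' has length L = 9.
Number of overlapping n-grams = L - n + 1
Substituting: 9 - 7 + 1 = 3

3


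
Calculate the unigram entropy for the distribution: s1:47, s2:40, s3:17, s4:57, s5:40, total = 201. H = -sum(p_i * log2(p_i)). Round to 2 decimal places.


Computing entropy H = -sum(p_i * log2(p_i)):
  s1: p = 47/201 = 0.2338, -p*log2(p) = 0.4902
  s2: p = 40/201 = 0.1990, -p*log2(p) = 0.4635
  s3: p = 17/201 = 0.0846, -p*log2(p) = 0.3014
  s4: p = 57/201 = 0.2836, -p*log2(p) = 0.5156
  s5: p = 40/201 = 0.1990, -p*log2(p) = 0.4635
H = sum of terms = 2.2342
Rounded to 2 decimals: 2.23

2.23


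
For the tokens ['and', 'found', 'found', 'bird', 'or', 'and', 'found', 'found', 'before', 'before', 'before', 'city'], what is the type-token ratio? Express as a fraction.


Tokens: 12
Unique types: ('and', 'before', 'bird', 'city', 'found', 'or') = 6
TTR = 6/12
Simplify: divide both by 6 -> 1/2
TTR = 1/2

1/2


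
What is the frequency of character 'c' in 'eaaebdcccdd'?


Scanning 'eaaebdcccdd' for 'c':
  Position 6: 'c' -> MATCH (count: 1)
  Position 7: 'c' -> MATCH (count: 2)
  Position 8: 'c' -> MATCH (count: 3)
Total occurrences of 'c': 3

3


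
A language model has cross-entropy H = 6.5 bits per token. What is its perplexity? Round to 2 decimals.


Perplexity formula: PP = 2^H
H = 6.5
PP = 2^6.5
Decompose: 2^6.5 = 2^6 * 2^0.5 = 2^6 * sqrt(2)
2^6 = 64, sqrt(2) ~ 1.4142136
PP ~ 64 * 1.4142136 = 90.5096704
Rounded to 2 decimals: 90.51

90.51


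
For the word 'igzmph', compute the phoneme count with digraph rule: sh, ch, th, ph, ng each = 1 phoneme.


Parsing 'igzmph' greedily, digraphs first:
  'i' -> vowel phoneme (phonemes so far: 1)
  'g' -> consonant phoneme (phonemes so far: 2)
  'z' -> consonant phoneme (phonemes so far: 3)
  'm' -> consonant phoneme (phonemes so far: 4)
  'ph' -> digraph (1 consonant phoneme) (phonemes so far: 5)
Total phonemes: 5

5


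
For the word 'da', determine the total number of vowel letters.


Scanning each character of 'da':
  Position 1: 'd' -> consonant (running count: 0)
  Position 2: 'a' -> vowel (running count: 1)
Total vowels: 1

1


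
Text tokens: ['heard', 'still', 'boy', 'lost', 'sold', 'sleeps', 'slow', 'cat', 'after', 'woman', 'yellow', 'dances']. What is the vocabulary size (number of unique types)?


Listing all tokens and tracking unique types:
  Token 1: 'heard' -> NEW (unique so far: 1)
  Token 2: 'still' -> NEW (unique so far: 2)
  Token 3: 'boy' -> NEW (unique so far: 3)
  Token 4: 'lost' -> NEW (unique so far: 4)
  Token 5: 'sold' -> NEW (unique so far: 5)
  Token 6: 'sleeps' -> NEW (unique so far: 6)
  Token 7: 'slow' -> NEW (unique so far: 7)
  Token 8: 'cat' -> NEW (unique so far: 8)
  Token 9: 'after' -> NEW (unique so far: 9)
  Token 10: 'woman' -> NEW (unique so far: 10)
  Token 11: 'yellow' -> NEW (unique so far: 11)
  Token 12: 'dances' -> NEW (unique so far: 12)
Unique types: ('after', 'boy', 'cat', 'dances', 'heard', 'lost', 'sleeps', 'slow', 'sold', 'still', 'woman', 'yellow')
Vocabulary size: 12

12


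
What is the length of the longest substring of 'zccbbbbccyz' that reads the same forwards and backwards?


Scanning 'zccbbbbccyz' for palindromic substrings.
Substring at positions 1-8: 'ccbbbbcc'.
Check: reverse('ccbbbbcc') = 'ccbbbbcc' -> palindrome confirmed.
Neighbouring characters ('z' / 'y') break symmetry, so it cannot extend further.
No longer palindromic substring exists; longest length = 8

8


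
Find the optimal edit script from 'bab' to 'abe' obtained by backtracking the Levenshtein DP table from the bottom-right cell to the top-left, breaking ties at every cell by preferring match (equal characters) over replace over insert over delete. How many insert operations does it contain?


Edit distance = 2. Backtracking from cell (3, 3) with preference match > replace > insert > delete,
then listing the resulting alignment 'bab' -> 'abe' left to right:
  Step 1: delete 'b'
  Step 2: keep 'a'
  Step 3: keep 'b'
  Step 4: insert 'e' [insertion #1]
Total insertions: 1

1


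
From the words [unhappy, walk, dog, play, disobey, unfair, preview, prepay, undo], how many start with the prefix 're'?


Checking each word for prefix 're':
  'unhappy' -> no (count: 0)
  'walk' -> no (count: 0)
  'dog' -> no (count: 0)
  'play' -> no (count: 0)
  'disobey' -> no (count: 0)
  'unfair' -> no (count: 0)
  'preview' -> no (count: 0)
  'prepay' -> no (count: 0)
  'undo' -> no (count: 0)
Total with prefix 're': 0

0


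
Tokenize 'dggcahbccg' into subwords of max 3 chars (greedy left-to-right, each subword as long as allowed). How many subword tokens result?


'dggcahbccg' has 10 characters.
Chunking with max size 3:
  Chunk 1: 'dgg' (positions 0-2)
  Chunk 2: 'cah' (positions 3-5)
  Chunk 3: 'bcc' (positions 6-8)
  Chunk 4: 'g' (positions 9-9)
Total chunks: ceil(10 / 3) = 4

4


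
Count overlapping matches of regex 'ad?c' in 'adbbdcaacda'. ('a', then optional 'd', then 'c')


Pattern: ad?c means 'a', then optional 'd', then 'c'.
Scanning 'adbbdcaacda' position-by-position:
  Pos 0: window 'adb' -> no
  Pos 1: window 'dbb' -> no
  Pos 2: window 'bbd' -> no
  Pos 3: window 'bdc' -> no
  Pos 4: window 'dca' -> no
  Pos 5: window 'caa' -> no
  Pos 6: window 'aac' -> no
  Pos 7: window 'acd' -> MATCH
  Pos 8: window 'cda' -> no
  Pos 9: window 'da' -> no
  Pos 10: window 'a' -> no
Total matches: 1

1


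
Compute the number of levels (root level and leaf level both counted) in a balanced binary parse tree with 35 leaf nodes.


In a balanced binary tree with n leaves the deepest leaf is ceil(log2(n)) edges below the root,
so counting node levels inclusive of root and leaves gives ceil(log2(n)) + 1 levels.
log2(35) = 5.1293
ceil(5.1293) = 6
levels = 6 + 1 = 7

7


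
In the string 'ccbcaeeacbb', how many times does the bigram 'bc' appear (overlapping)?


Scanning 'ccbcaeeacbb' for bigram 'bc':
  Position 0: 'cc' -> no
  Position 1: 'cb' -> no
  Position 2: 'bc' -> MATCH
  Position 3: 'ca' -> no
  Position 4: 'ae' -> no
  Position 5: 'ee' -> no
  Position 6: 'ea' -> no
  Position 7: 'ac' -> no
  Position 8: 'cb' -> no
  Position 9: 'bb' -> no
Total matches: 1

1


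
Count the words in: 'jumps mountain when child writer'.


Counting words by splitting on spaces:
  Word 1: 'jumps'
  Word 2: 'mountain'
  Word 3: 'when'
  Word 4: 'child'
  Word 5: 'writer'
Total words: 5

5


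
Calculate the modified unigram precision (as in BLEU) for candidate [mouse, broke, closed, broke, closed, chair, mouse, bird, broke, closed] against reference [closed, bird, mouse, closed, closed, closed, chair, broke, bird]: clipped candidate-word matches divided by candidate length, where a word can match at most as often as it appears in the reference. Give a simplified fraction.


Reference word counts: {'bird': 2, 'broke': 1, 'chair': 1, 'closed': 4, 'mouse': 1}
Checking each candidate word (with clipping):
  'mouse' -> in reference (ref count 1, used 1/1) -> match (matches: 1)
  'broke' -> in reference (ref count 1, used 1/1) -> match (matches: 2)
  'closed' -> in reference (ref count 4, used 1/4) -> match (matches: 3)
  'broke' -> ref count 1 already used up (1/1) -> clipped, no match (matches: 3)
  'closed' -> in reference (ref count 4, used 2/4) -> match (matches: 4)
  'chair' -> in reference (ref count 1, used 1/1) -> match (matches: 5)
  'mouse' -> ref count 1 already used up (1/1) -> clipped, no match (matches: 5)
  'bird' -> in reference (ref count 2, used 1/2) -> match (matches: 6)
  'broke' -> ref count 1 already used up (1/1) -> clipped, no match (matches: 6)
  'closed' -> in reference (ref count 4, used 3/4) -> match (matches: 7)
Clipped matches: 7, Candidate length: 10
Precision = 7/10

7/10


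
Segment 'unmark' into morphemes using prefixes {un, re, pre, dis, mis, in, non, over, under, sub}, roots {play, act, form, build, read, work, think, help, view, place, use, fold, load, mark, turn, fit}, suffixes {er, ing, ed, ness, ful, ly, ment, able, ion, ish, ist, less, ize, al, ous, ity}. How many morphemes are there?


Segmenting 'unmark' against the inventory:
  'un' -> prefix (morpheme 1)
  'mark' -> root (morpheme 2)
Total morphemes: 2

2


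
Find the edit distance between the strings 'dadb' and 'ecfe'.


Building DP table for s1='dadb' (len 4) and s2='ecfe' (len 4):
       e  c  f  e
    0  1  2  3  4
  d 1  1  2  3  4
  a 2  2  2  3  4
  d 3  3  3  3  4
  b 4  4  4  4  4
Edit distance = dp[4][4] = 4

4


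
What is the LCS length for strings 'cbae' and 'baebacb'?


DP table for LCS of 'cbae' and 'baebacb':
       b  a  e  b  a  c  b
    0  0  0  0  0  0  0  0
  c 0  0  0  0  0  0  1  1
  b 0  1  1  1  1  1  1  2
  a 0  1  2  2  2  2  2  2
  e 0  1  2  3  3  3  3  3
LCS: 'bae'
LCS length = 3

3


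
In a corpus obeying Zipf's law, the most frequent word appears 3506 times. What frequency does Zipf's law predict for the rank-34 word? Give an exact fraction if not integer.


Zipf's law: freq(rank) = f1 / rank
f1 = 3506, rank = 34
freq = 3506 / 34
GCD(3506, 34) = 2
Simplified: 1753/17

1753/17


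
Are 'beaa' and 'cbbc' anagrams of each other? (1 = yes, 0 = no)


Sort characters of 'beaa': 'aabe'
Sort characters of 'cbbc': 'bbcc'
Sorted forms differ -> they are NOT anagrams
Result: 0

0


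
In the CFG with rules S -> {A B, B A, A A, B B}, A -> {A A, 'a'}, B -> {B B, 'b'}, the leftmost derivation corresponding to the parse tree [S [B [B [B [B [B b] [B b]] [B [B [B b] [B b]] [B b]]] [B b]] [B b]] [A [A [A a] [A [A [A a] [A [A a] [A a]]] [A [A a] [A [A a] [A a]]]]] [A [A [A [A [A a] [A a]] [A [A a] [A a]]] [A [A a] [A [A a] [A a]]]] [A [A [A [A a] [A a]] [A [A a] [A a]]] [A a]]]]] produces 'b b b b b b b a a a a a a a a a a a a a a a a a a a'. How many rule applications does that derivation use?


Every bracketed nonterminal node [X ...] in the tree is produced by exactly one rule application.
Reading the tree off as a leftmost derivation:
  Step 1: S  =>  B A   (applied S -> B A)
  Step 2: B A  =>  B B A   (applied B -> B B)
  Step 3: B B A  =>  B B B A   (applied B -> B B)
  Step 4: B B B A  =>  B B B B A   (applied B -> B B)
  Step 5: B B B B A  =>  B B B B B A   (applied B -> B B)
  Step 6: B B B B B A  =>  b B B B B A   (applied B -> b)
  Step 7: b B B B B A  =>  b b B B B A   (applied B -> b)
  Step 8: b b B B B A  =>  b b B B B B A   (applied B -> B B)
  Step 9: b b B B B B A  =>  b b B B B B B A   (applied B -> B B)
  Step 10: b b B B B B B A  =>  b b b B B B B A   (applied B -> b)
  Step 11: b b b B B B B A  =>  b b b b B B B A   (applied B -> b)
  Step 12: b b b b B B B A  =>  b b b b b B B A   (applied B -> b)
  Step 13: b b b b b B B A  =>  b b b b b b B A   (applied B -> b)
  Step 14: b b b b b b B A  =>  b b b b b b b A   (applied B -> b)
  Step 15: b b b b b b b A  =>  b b b b b b b A A   (applied A -> A A)
  Step 16: b b b b b b b A A  =>  b b b b b b b A A A   (applied A -> A A)
  Step 17: b b b b b b b A A A  =>  b b b b b b b a A A   (applied A -> a)
  Step 18: b b b b b b b a A A  =>  b b b b b b b a A A A   (applied A -> A A)
  Step 19: b b b b b b b a A A A  =>  b b b b b b b a A A A A   (applied A -> A A)
  Step 20: b b b b b b b a A A A A  =>  b b b b b b b a a A A A   (applied A -> a)
  Step 21: b b b b b b b a a A A A  =>  b b b b b b b a a A A A A   (applied A -> A A)
  Step 22: b b b b b b b a a A A A A  =>  b b b b b b b a a a A A A   (applied A -> a)
  Step 23: b b b b b b b a a a A A A  =>  b b b b b b b a a a a A A   (applied A -> a)
  Step 24: b b b b b b b a a a a A A  =>  b b b b b b b a a a a A A A   (applied A -> A A)
  Step 25: b b b b b b b a a a a A A A  =>  b b b b b b b a a a a a A A   (applied A -> a)
  Step 26: b b b b b b b a a a a a A A  =>  b b b b b b b a a a a a A A A   (applied A -> A A)
  Step 27: b b b b b b b a a a a a A A A  =>  b b b b b b b a a a a a a A A   (applied A -> a)
  Step 28: b b b b b b b a a a a a a A A  =>  b b b b b b b a a a a a a a A   (applied A -> a)
  Step 29: b b b b b b b a a a a a a a A  =>  b b b b b b b a a a a a a a A A   (applied A -> A A)
  Step 30: b b b b b b b a a a a a a a A A  =>  b b b b b b b a a a a a a a A A A   (applied A -> A A)
  Step 31: b b b b b b b a a a a a a a A A A  =>  b b b b b b b a a a a a a a A A A A   (applied A -> A A)
  Step 32: b b b b b b b a a a a a a a A A A A  =>  b b b b b b b a a a a a a a A A A A A   (applied A -> A A)
  Step 33: b b b b b b b a a a a a a a A A A A A  =>  b b b b b b b a a a a a a a a A A A A   (applied A -> a)
  Step 34: b b b b b b b a a a a a a a a A A A A  =>  b b b b b b b a a a a a a a a a A A A   (applied A -> a)
  Step 35: b b b b b b b a a a a a a a a a A A A  =>  b b b b b b b a a a a a a a a a A A A A   (applied A -> A A)
  Step 36: b b b b b b b a a a a a a a a a A A A A  =>  b b b b b b b a a a a a a a a a a A A A   (applied A -> a)
  Step 37: b b b b b b b a a a a a a a a a a A A A  =>  b b b b b b b a a a a a a a a a a a A A   (applied A -> a)
  Step 38: b b b b b b b a a a a a a a a a a a A A  =>  b b b b b b b a a a a a a a a a a a A A A   (applied A -> A A)
  Step 39: b b b b b b b a a a a a a a a a a a A A A  =>  b b b b b b b a a a a a a a a a a a a A A   (applied A -> a)
  Step 40: b b b b b b b a a a a a a a a a a a a A A  =>  b b b b b b b a a a a a a a a a a a a A A A   (applied A -> A A)
  Step 41: b b b b b b b a a a a a a a a a a a a A A A  =>  b b b b b b b a a a a a a a a a a a a a A A   (applied A -> a)
  Step 42: b b b b b b b a a a a a a a a a a a a a A A  =>  b b b b b b b a a a a a a a a a a a a a a A   (applied A -> a)
  Step 43: b b b b b b b a a a a a a a a a a a a a a A  =>  b b b b b b b a a a a a a a a a a a a a a A A   (applied A -> A A)
  Step 44: b b b b b b b a a a a a a a a a a a a a a A A  =>  b b b b b b b a a a a a a a a a a a a a a A A A   (applied A -> A A)
  Step 45: b b b b b b b a a a a a a a a a a a a a a A A A  =>  b b b b b b b a a a a a a a a a a a a a a A A A A   (applied A -> A A)
  Step 46: b b b b b b b a a a a a a a a a a a a a a A A A A  =>  b b b b b b b a a a a a a a a a a a a a a a A A A   (applied A -> a)
  Step 47: b b b b b b b a a a a a a a a a a a a a a a A A A  =>  b b b b b b b a a a a a a a a a a a a a a a a A A   (applied A -> a)
  Step 48: b b b b b b b a a a a a a a a a a a a a a a a A A  =>  b b b b b b b a a a a a a a a a a a a a a a a A A A   (applied A -> A A)
  Step 49: b b b b b b b a a a a a a a a a a a a a a a a A A A  =>  b b b b b b b a a a a a a a a a a a a a a a a a A A   (applied A -> a)
  Step 50: b b b b b b b a a a a a a a a a a a a a a a a a A A  =>  b b b b b b b a a a a a a a a a a a a a a a a a a A   (applied A -> a)
  Step 51: b b b b b b b a a a a a a a a a a a a a a a a a a A  =>  b b b b b b b a a a a a a a a a a a a a a a a a a a   (applied A -> a)
Final yield: b b b b b b b a a a a a a a a a a a a a a a a a a a
Total rewrite steps: 51

51
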